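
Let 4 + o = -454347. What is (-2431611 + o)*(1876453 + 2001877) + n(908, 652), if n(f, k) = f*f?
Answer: -11192712178996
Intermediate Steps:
o = -454351 (o = -4 - 454347 = -454351)
n(f, k) = f**2
(-2431611 + o)*(1876453 + 2001877) + n(908, 652) = (-2431611 - 454351)*(1876453 + 2001877) + 908**2 = -2885962*3878330 + 824464 = -11192713003460 + 824464 = -11192712178996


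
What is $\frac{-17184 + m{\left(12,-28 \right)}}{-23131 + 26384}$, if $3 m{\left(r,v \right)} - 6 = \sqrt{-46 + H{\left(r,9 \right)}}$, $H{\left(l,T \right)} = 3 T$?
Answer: $- \frac{17182}{3253} + \frac{i \sqrt{19}}{9759} \approx -5.2819 + 0.00044665 i$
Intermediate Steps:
$m{\left(r,v \right)} = 2 + \frac{i \sqrt{19}}{3}$ ($m{\left(r,v \right)} = 2 + \frac{\sqrt{-46 + 3 \cdot 9}}{3} = 2 + \frac{\sqrt{-46 + 27}}{3} = 2 + \frac{\sqrt{-19}}{3} = 2 + \frac{i \sqrt{19}}{3}$)
$\frac{-17184 + m{\left(12,-28 \right)}}{-23131 + 26384} = \frac{-17184 + \left(2 + \frac{i \sqrt{19}}{3}\right)}{-23131 + 26384} = \frac{-17182 + \frac{i \sqrt{19}}{3}}{3253} = \left(-17182 + \frac{i \sqrt{19}}{3}\right) \frac{1}{3253} = - \frac{17182}{3253} + \frac{i \sqrt{19}}{9759}$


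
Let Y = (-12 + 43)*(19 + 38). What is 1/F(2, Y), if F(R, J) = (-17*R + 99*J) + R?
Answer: 1/174901 ≈ 5.7175e-6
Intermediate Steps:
Y = 1767 (Y = 31*57 = 1767)
F(R, J) = -16*R + 99*J
1/F(2, Y) = 1/(-16*2 + 99*1767) = 1/(-32 + 174933) = 1/174901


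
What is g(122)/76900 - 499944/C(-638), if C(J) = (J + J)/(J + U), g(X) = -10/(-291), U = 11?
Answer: -15942467993551/64895910 ≈ -2.4566e+5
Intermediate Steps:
g(X) = 10/291 (g(X) = -10*(-1/291) = 10/291)
C(J) = 2*J/(11 + J) (C(J) = (J + J)/(J + 11) = (2*J)/(11 + J) = 2*J/(11 + J))
g(122)/76900 - 499944/C(-638) = (10/291)/76900 - 499944/(2*(-638)/(11 - 638)) = (10/291)*(1/76900) - 499944/(2*(-638)/(-627)) = 1/2237790 - 499944/(2*(-638)*(-1/627)) = 1/2237790 - 499944/116/57 = 1/2237790 - 499944*57/116 = 1/2237790 - 7124202/29 = -15942467993551/64895910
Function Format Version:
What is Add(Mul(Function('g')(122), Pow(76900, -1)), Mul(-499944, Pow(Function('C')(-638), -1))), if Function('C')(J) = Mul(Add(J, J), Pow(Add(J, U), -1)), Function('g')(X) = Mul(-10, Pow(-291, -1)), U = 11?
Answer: Rational(-15942467993551, 64895910) ≈ -2.4566e+5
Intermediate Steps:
Function('g')(X) = Rational(10, 291) (Function('g')(X) = Mul(-10, Rational(-1, 291)) = Rational(10, 291))
Function('C')(J) = Mul(2, J, Pow(Add(11, J), -1)) (Function('C')(J) = Mul(Add(J, J), Pow(Add(J, 11), -1)) = Mul(Mul(2, J), Pow(Add(11, J), -1)) = Mul(2, J, Pow(Add(11, J), -1)))
Add(Mul(Function('g')(122), Pow(76900, -1)), Mul(-499944, Pow(Function('C')(-638), -1))) = Add(Mul(Rational(10, 291), Pow(76900, -1)), Mul(-499944, Pow(Mul(2, -638, Pow(Add(11, -638), -1)), -1))) = Add(Mul(Rational(10, 291), Rational(1, 76900)), Mul(-499944, Pow(Mul(2, -638, Pow(-627, -1)), -1))) = Add(Rational(1, 2237790), Mul(-499944, Pow(Mul(2, -638, Rational(-1, 627)), -1))) = Add(Rational(1, 2237790), Mul(-499944, Pow(Rational(116, 57), -1))) = Add(Rational(1, 2237790), Mul(-499944, Rational(57, 116))) = Add(Rational(1, 2237790), Rational(-7124202, 29)) = Rational(-15942467993551, 64895910)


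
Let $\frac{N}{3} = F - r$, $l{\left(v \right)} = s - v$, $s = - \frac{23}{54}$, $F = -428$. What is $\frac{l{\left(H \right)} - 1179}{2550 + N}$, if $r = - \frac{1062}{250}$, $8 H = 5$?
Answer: $- \frac{31861375}{34526088} \approx -0.92282$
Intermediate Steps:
$H = \frac{5}{8}$ ($H = \frac{1}{8} \cdot 5 = \frac{5}{8} \approx 0.625$)
$r = - \frac{531}{125}$ ($r = \left(-1062\right) \frac{1}{250} = - \frac{531}{125} \approx -4.248$)
$s = - \frac{23}{54}$ ($s = \left(-23\right) \frac{1}{54} = - \frac{23}{54} \approx -0.42593$)
$l{\left(v \right)} = - \frac{23}{54} - v$
$N = - \frac{158907}{125}$ ($N = 3 \left(-428 - - \frac{531}{125}\right) = 3 \left(-428 + \frac{531}{125}\right) = 3 \left(- \frac{52969}{125}\right) = - \frac{158907}{125} \approx -1271.3$)
$\frac{l{\left(H \right)} - 1179}{2550 + N} = \frac{\left(- \frac{23}{54} - \frac{5}{8}\right) - 1179}{2550 - \frac{158907}{125}} = \frac{\left(- \frac{23}{54} - \frac{5}{8}\right) - 1179}{\frac{159843}{125}} = \left(- \frac{227}{216} - 1179\right) \frac{125}{159843} = \left(- \frac{254891}{216}\right) \frac{125}{159843} = - \frac{31861375}{34526088}$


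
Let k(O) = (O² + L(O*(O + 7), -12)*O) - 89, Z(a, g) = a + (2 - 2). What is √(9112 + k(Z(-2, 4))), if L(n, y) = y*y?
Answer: 3*√971 ≈ 93.483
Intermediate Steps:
Z(a, g) = a (Z(a, g) = a + 0 = a)
L(n, y) = y²
k(O) = -89 + O² + 144*O (k(O) = (O² + (-12)²*O) - 89 = (O² + 144*O) - 89 = -89 + O² + 144*O)
√(9112 + k(Z(-2, 4))) = √(9112 + (-89 + (-2)² + 144*(-2))) = √(9112 + (-89 + 4 - 288)) = √(9112 - 373) = √8739 = 3*√971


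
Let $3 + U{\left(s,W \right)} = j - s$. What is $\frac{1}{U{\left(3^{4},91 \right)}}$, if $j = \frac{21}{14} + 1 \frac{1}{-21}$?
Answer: $- \frac{42}{3467} \approx -0.012114$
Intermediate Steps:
$j = \frac{61}{42}$ ($j = 21 \cdot \frac{1}{14} + 1 \left(- \frac{1}{21}\right) = \frac{3}{2} - \frac{1}{21} = \frac{61}{42} \approx 1.4524$)
$U{\left(s,W \right)} = - \frac{65}{42} - s$ ($U{\left(s,W \right)} = -3 - \left(- \frac{61}{42} + s\right) = - \frac{65}{42} - s$)
$\frac{1}{U{\left(3^{4},91 \right)}} = \frac{1}{- \frac{65}{42} - 3^{4}} = \frac{1}{- \frac{65}{42} - 81} = \frac{1}{- \frac{3467}{42}} = - \frac{42}{3467}$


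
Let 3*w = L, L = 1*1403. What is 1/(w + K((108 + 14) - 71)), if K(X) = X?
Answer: 3/1556 ≈ 0.0019280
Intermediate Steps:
L = 1403
w = 1403/3 (w = (1/3)*1403 = 1403/3 ≈ 467.67)
1/(w + K((108 + 14) - 71)) = 1/(1403/3 + ((108 + 14) - 71)) = 1/(1403/3 + (122 - 71)) = 1/(1403/3 + 51) = 1/(1556/3) = 3/1556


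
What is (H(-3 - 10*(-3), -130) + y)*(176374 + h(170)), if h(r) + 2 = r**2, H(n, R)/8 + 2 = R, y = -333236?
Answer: -68620787424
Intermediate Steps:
H(n, R) = -16 + 8*R
h(r) = -2 + r**2
(H(-3 - 10*(-3), -130) + y)*(176374 + h(170)) = ((-16 + 8*(-130)) - 333236)*(176374 + (-2 + 170**2)) = ((-16 - 1040) - 333236)*(176374 + (-2 + 28900)) = (-1056 - 333236)*(176374 + 28898) = -334292*205272 = -68620787424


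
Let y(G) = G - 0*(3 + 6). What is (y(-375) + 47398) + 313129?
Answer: 360152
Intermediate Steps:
y(G) = G (y(G) = G - 0*9 = G - 1*0 = G + 0 = G)
(y(-375) + 47398) + 313129 = (-375 + 47398) + 313129 = 47023 + 313129 = 360152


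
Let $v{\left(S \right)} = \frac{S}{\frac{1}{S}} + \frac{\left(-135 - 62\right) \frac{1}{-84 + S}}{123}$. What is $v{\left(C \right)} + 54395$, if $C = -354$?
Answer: $\frac{9681750611}{53874} \approx 1.7971 \cdot 10^{5}$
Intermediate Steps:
$v{\left(S \right)} = S^{2} - \frac{197}{123 \left(-84 + S\right)}$ ($v{\left(S \right)} = S S + - \frac{197}{-84 + S} \frac{1}{123} = S^{2} - \frac{197}{123 \left(-84 + S\right)}$)
$v{\left(C \right)} + 54395 = \frac{- \frac{197}{123} + \left(-354\right)^{3} - 84 \left(-354\right)^{2}}{-84 - 354} + 54395 = \frac{- \frac{197}{123} - 44361864 - 10526544}{-438} + 54395 = - \frac{- \frac{197}{123} - 44361864 - 10526544}{438} + 54395 = \left(- \frac{1}{438}\right) \left(- \frac{6751274381}{123}\right) + 54395 = \frac{6751274381}{53874} + 54395 = \frac{9681750611}{53874}$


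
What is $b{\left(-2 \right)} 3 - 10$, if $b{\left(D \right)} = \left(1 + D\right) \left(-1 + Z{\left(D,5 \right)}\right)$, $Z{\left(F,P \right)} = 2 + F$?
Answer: $-7$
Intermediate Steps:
$b{\left(D \right)} = \left(1 + D\right)^{2}$ ($b{\left(D \right)} = \left(1 + D\right) \left(-1 + \left(2 + D\right)\right) = \left(1 + D\right) \left(1 + D\right) = \left(1 + D\right)^{2}$)
$b{\left(-2 \right)} 3 - 10 = \left(1 - 2 \left(2 - 2\right)\right) 3 - 10 = \left(1 - 0\right) 3 - 10 = \left(1 + 0\right) 3 - 10 = 1 \cdot 3 - 10 = 3 - 10 = -7$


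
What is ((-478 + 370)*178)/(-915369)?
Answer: 6408/305123 ≈ 0.021001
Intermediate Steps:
((-478 + 370)*178)/(-915369) = -108*178*(-1/915369) = -19224*(-1/915369) = 6408/305123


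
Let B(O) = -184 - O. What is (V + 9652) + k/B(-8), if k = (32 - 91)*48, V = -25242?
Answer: -171313/11 ≈ -15574.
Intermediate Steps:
k = -2832 (k = -59*48 = -2832)
(V + 9652) + k/B(-8) = (-25242 + 9652) - 2832/(-184 - 1*(-8)) = -15590 - 2832/(-184 + 8) = -15590 - 2832/(-176) = -15590 - 2832*(-1/176) = -15590 + 177/11 = -171313/11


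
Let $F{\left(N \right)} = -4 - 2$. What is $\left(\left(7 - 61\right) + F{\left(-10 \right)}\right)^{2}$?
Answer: $3600$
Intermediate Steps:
$F{\left(N \right)} = -6$
$\left(\left(7 - 61\right) + F{\left(-10 \right)}\right)^{2} = \left(\left(7 - 61\right) - 6\right)^{2} = \left(-54 - 6\right)^{2} = \left(-60\right)^{2} = 3600$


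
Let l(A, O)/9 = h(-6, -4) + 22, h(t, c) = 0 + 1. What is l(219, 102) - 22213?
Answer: -22006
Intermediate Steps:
h(t, c) = 1
l(A, O) = 207 (l(A, O) = 9*(1 + 22) = 9*23 = 207)
l(219, 102) - 22213 = 207 - 22213 = -22006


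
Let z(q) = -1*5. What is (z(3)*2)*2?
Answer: -20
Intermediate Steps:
z(q) = -5
(z(3)*2)*2 = -5*2*2 = -10*2 = -20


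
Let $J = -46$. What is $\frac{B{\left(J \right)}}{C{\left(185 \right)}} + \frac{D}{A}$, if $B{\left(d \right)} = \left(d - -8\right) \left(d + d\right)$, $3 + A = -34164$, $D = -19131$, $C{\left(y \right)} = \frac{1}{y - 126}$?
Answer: $\frac{335592439}{1627} \approx 2.0626 \cdot 10^{5}$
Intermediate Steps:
$C{\left(y \right)} = \frac{1}{-126 + y}$
$A = -34167$ ($A = -3 - 34164 = -34167$)
$B{\left(d \right)} = 2 d \left(8 + d\right)$ ($B{\left(d \right)} = \left(d + \left(-77 + 85\right)\right) 2 d = \left(d + 8\right) 2 d = \left(8 + d\right) 2 d = 2 d \left(8 + d\right)$)
$\frac{B{\left(J \right)}}{C{\left(185 \right)}} + \frac{D}{A} = \frac{2 \left(-46\right) \left(8 - 46\right)}{\frac{1}{-126 + 185}} - \frac{19131}{-34167} = \frac{2 \left(-46\right) \left(-38\right)}{\frac{1}{59}} - - \frac{911}{1627} = 3496 \frac{1}{\frac{1}{59}} + \frac{911}{1627} = 3496 \cdot 59 + \frac{911}{1627} = 206264 + \frac{911}{1627} = \frac{335592439}{1627}$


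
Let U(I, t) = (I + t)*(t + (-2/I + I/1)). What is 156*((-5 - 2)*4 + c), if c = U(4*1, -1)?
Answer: -3198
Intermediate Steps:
U(I, t) = (I + t)*(I + t - 2/I) (U(I, t) = (I + t)*(t + (-2/I + I*1)) = (I + t)*(t + (-2/I + I)) = (I + t)*(t + (I - 2/I)) = (I + t)*(I + t - 2/I))
c = 15/2 (c = -2 + (4*1)² + (-1)² - 2*(-1)/4*1 + 2*(4*1)*(-1) = -2 + 4² + 1 - 2*(-1)/4 + 2*4*(-1) = -2 + 16 + 1 - 2*(-1)*¼ - 8 = -2 + 16 + 1 + ½ - 8 = 15/2 ≈ 7.5000)
156*((-5 - 2)*4 + c) = 156*((-5 - 2)*4 + 15/2) = 156*(-7*4 + 15/2) = 156*(-28 + 15/2) = 156*(-41/2) = -3198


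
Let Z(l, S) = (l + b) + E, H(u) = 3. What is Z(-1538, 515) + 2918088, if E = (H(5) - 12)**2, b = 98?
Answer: 2916729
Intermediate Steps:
E = 81 (E = (3 - 12)**2 = (-9)**2 = 81)
Z(l, S) = 179 + l (Z(l, S) = (l + 98) + 81 = (98 + l) + 81 = 179 + l)
Z(-1538, 515) + 2918088 = (179 - 1538) + 2918088 = -1359 + 2918088 = 2916729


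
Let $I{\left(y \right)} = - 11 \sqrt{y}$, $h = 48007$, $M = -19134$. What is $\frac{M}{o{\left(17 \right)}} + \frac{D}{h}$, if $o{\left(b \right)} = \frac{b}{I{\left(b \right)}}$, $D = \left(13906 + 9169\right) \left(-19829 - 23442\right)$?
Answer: $- \frac{998478325}{48007} + \frac{210474 \sqrt{17}}{17} \approx 30249.0$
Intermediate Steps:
$D = -998478325$ ($D = 23075 \left(-43271\right) = -998478325$)
$o{\left(b \right)} = - \frac{\sqrt{b}}{11}$ ($o{\left(b \right)} = \frac{b}{\left(-11\right) \sqrt{b}} = b \left(- \frac{1}{11 \sqrt{b}}\right) = - \frac{\sqrt{b}}{11}$)
$\frac{M}{o{\left(17 \right)}} + \frac{D}{h} = - \frac{19134}{\left(- \frac{1}{11}\right) \sqrt{17}} - \frac{998478325}{48007} = - 19134 \left(- \frac{11 \sqrt{17}}{17}\right) - \frac{998478325}{48007} = \frac{210474 \sqrt{17}}{17} - \frac{998478325}{48007} = - \frac{998478325}{48007} + \frac{210474 \sqrt{17}}{17}$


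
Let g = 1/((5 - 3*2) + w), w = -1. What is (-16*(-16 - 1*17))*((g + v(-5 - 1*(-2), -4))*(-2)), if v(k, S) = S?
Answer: 4752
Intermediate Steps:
g = -1/2 (g = 1/((5 - 3*2) - 1) = 1/((5 - 6) - 1) = 1/(-1 - 1) = 1/(-2) = -1/2 ≈ -0.50000)
(-16*(-16 - 1*17))*((g + v(-5 - 1*(-2), -4))*(-2)) = (-16*(-16 - 1*17))*((-1/2 - 4)*(-2)) = (-16*(-16 - 17))*(-9/2*(-2)) = -16*(-33)*9 = 528*9 = 4752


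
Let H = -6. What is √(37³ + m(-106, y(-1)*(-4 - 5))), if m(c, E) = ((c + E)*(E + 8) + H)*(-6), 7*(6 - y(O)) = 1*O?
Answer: √241567/7 ≈ 70.214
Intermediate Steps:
y(O) = 6 - O/7
m(c, E) = 36 - 6*(8 + E)*(E + c) (m(c, E) = ((c + E)*(E + 8) - 6)*(-6) = ((E + c)*(8 + E) - 6)*(-6) = ((8 + E)*(E + c) - 6)*(-6) = (-6 + (8 + E)*(E + c))*(-6) = 36 - 6*(8 + E)*(E + c))
√(37³ + m(-106, y(-1)*(-4 - 5))) = √(37³ + (36 - 48*(6 - ⅐*(-1))*(-4 - 5) - 48*(-106) - 6*(-4 - 5)²*(6 - ⅐*(-1))² - 6*(6 - ⅐*(-1))*(-4 - 5)*(-106))) = √(50653 + (36 - 48*(6 + ⅐)*(-9) + 5088 - 6*81*(6 + ⅐)² - 6*(6 + ⅐)*(-9)*(-106))) = √(50653 + (36 - 2064*(-9)/7 + 5088 - 6*((43/7)*(-9))² - 6*(43/7)*(-9)*(-106))) = √(50653 + (36 - 48*(-387/7) + 5088 - 6*(-387/7)² - 6*(-387/7)*(-106))) = √(50653 + (36 + 18576/7 + 5088 - 6*149769/49 - 246132/7)) = √(50653 + (36 + 18576/7 + 5088 - 898614/49 - 246132/7)) = √(50653 - 2240430/49) = √(241567/49) = √241567/7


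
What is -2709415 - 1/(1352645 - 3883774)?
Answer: -6857878879534/2531129 ≈ -2.7094e+6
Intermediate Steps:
-2709415 - 1/(1352645 - 3883774) = -2709415 - 1/(-2531129) = -2709415 - 1*(-1/2531129) = -2709415 + 1/2531129 = -6857878879534/2531129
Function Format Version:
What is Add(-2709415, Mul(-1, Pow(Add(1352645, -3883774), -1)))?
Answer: Rational(-6857878879534, 2531129) ≈ -2.7094e+6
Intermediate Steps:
Add(-2709415, Mul(-1, Pow(Add(1352645, -3883774), -1))) = Add(-2709415, Mul(-1, Pow(-2531129, -1))) = Add(-2709415, Mul(-1, Rational(-1, 2531129))) = Add(-2709415, Rational(1, 2531129)) = Rational(-6857878879534, 2531129)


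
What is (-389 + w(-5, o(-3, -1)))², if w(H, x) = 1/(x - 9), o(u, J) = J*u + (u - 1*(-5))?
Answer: 2424249/16 ≈ 1.5152e+5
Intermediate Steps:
o(u, J) = 5 + u + J*u (o(u, J) = J*u + (u + 5) = J*u + (5 + u) = 5 + u + J*u)
w(H, x) = 1/(-9 + x)
(-389 + w(-5, o(-3, -1)))² = (-389 + 1/(-9 + (5 - 3 - 1*(-3))))² = (-389 + 1/(-9 + (5 - 3 + 3)))² = (-389 + 1/(-9 + 5))² = (-389 + 1/(-4))² = (-389 - ¼)² = (-1557/4)² = 2424249/16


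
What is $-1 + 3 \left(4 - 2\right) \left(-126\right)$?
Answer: $-757$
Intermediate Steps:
$-1 + 3 \left(4 - 2\right) \left(-126\right) = -1 + 3 \cdot 2 \left(-126\right) = -1 + 6 \left(-126\right) = -1 - 756 = -757$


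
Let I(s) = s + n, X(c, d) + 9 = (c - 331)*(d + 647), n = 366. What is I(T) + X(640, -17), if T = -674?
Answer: 194353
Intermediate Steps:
X(c, d) = -9 + (-331 + c)*(647 + d) (X(c, d) = -9 + (c - 331)*(d + 647) = -9 + (-331 + c)*(647 + d))
I(s) = 366 + s (I(s) = s + 366 = 366 + s)
I(T) + X(640, -17) = (366 - 674) + (-214166 - 331*(-17) + 647*640 + 640*(-17)) = -308 + (-214166 + 5627 + 414080 - 10880) = -308 + 194661 = 194353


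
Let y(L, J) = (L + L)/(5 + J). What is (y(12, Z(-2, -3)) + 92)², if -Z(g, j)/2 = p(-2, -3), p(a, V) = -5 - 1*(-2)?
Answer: 1073296/121 ≈ 8870.2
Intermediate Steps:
p(a, V) = -3 (p(a, V) = -5 + 2 = -3)
Z(g, j) = 6 (Z(g, j) = -2*(-3) = 6)
y(L, J) = 2*L/(5 + J) (y(L, J) = (2*L)/(5 + J) = 2*L/(5 + J))
(y(12, Z(-2, -3)) + 92)² = (2*12/(5 + 6) + 92)² = (2*12/11 + 92)² = (2*12*(1/11) + 92)² = (24/11 + 92)² = (1036/11)² = 1073296/121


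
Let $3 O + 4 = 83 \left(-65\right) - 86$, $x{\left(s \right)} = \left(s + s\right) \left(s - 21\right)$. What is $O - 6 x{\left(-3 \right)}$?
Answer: $- \frac{8077}{3} \approx -2692.3$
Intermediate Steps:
$x{\left(s \right)} = 2 s \left(-21 + s\right)$
$O = - \frac{5485}{3}$ ($O = - \frac{4}{3} + \frac{83 \left(-65\right) - 86}{3} = - \frac{4}{3} + \frac{-5395 - 86}{3} = - \frac{4}{3} + \frac{1}{3} \left(-5481\right) = - \frac{4}{3} - 1827 = - \frac{5485}{3} \approx -1828.3$)
$O - 6 x{\left(-3 \right)} = - \frac{5485}{3} - 6 \cdot 2 \left(-3\right) \left(-21 - 3\right) = - \frac{5485}{3} - 6 \cdot 2 \left(-3\right) \left(-24\right) = - \frac{5485}{3} - 6 \cdot 144 = - \frac{5485}{3} - 864 = - \frac{8077}{3}$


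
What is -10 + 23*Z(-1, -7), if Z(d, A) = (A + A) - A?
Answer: -171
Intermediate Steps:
Z(d, A) = A (Z(d, A) = 2*A - A = A)
-10 + 23*Z(-1, -7) = -10 + 23*(-7) = -10 - 161 = -171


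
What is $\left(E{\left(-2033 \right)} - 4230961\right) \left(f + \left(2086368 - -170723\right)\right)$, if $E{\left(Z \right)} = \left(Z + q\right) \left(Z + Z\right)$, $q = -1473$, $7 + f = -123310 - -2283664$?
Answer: $44282320097530$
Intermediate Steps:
$f = 2160347$ ($f = -7 - -2160354 = -7 + \left(-123310 + 2283664\right) = -7 + 2160354 = 2160347$)
$E{\left(Z \right)} = 2 Z \left(-1473 + Z\right)$ ($E{\left(Z \right)} = \left(Z - 1473\right) \left(Z + Z\right) = \left(-1473 + Z\right) 2 Z = 2 Z \left(-1473 + Z\right)$)
$\left(E{\left(-2033 \right)} - 4230961\right) \left(f + \left(2086368 - -170723\right)\right) = \left(2 \left(-2033\right) \left(-1473 - 2033\right) - 4230961\right) \left(2160347 + \left(2086368 - -170723\right)\right) = \left(2 \left(-2033\right) \left(-3506\right) - 4230961\right) \left(2160347 + \left(2086368 + 170723\right)\right) = \left(14255396 - 4230961\right) \left(2160347 + 2257091\right) = 10024435 \cdot 4417438 = 44282320097530$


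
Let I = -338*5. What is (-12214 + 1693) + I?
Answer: -12211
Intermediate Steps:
I = -1690
(-12214 + 1693) + I = (-12214 + 1693) - 1690 = -10521 - 1690 = -12211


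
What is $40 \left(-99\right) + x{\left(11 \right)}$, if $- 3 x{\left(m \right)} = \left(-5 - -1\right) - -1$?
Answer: $-3959$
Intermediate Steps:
$x{\left(m \right)} = 1$ ($x{\left(m \right)} = - \frac{\left(-5 - -1\right) - -1}{3} = - \frac{\left(-5 + 1\right) + 1}{3} = - \frac{-4 + 1}{3} = \left(- \frac{1}{3}\right) \left(-3\right) = 1$)
$40 \left(-99\right) + x{\left(11 \right)} = 40 \left(-99\right) + 1 = -3960 + 1 = -3959$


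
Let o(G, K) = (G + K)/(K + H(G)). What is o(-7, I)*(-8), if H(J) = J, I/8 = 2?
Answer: -8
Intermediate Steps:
I = 16 (I = 8*2 = 16)
o(G, K) = 1 (o(G, K) = (G + K)/(K + G) = (G + K)/(G + K) = 1)
o(-7, I)*(-8) = 1*(-8) = -8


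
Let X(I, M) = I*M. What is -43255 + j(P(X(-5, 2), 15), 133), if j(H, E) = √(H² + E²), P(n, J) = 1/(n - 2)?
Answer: -43255 + √2547217/12 ≈ -43122.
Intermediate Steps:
P(n, J) = 1/(-2 + n)
j(H, E) = √(E² + H²)
-43255 + j(P(X(-5, 2), 15), 133) = -43255 + √(133² + (1/(-2 - 5*2))²) = -43255 + √(17689 + (1/(-2 - 10))²) = -43255 + √(17689 + (1/(-12))²) = -43255 + √(17689 + (-1/12)²) = -43255 + √(17689 + 1/144) = -43255 + √(2547217/144) = -43255 + √2547217/12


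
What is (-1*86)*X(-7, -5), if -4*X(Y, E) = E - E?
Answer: 0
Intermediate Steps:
X(Y, E) = 0 (X(Y, E) = -(E - E)/4 = -1/4*0 = 0)
(-1*86)*X(-7, -5) = -1*86*0 = -86*0 = 0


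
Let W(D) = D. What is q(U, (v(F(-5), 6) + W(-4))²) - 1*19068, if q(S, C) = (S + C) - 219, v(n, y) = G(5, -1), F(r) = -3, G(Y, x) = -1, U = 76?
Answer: -19186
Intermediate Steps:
v(n, y) = -1
q(S, C) = -219 + C + S (q(S, C) = (C + S) - 219 = -219 + C + S)
q(U, (v(F(-5), 6) + W(-4))²) - 1*19068 = (-219 + (-1 - 4)² + 76) - 1*19068 = (-219 + (-5)² + 76) - 19068 = (-219 + 25 + 76) - 19068 = -118 - 19068 = -19186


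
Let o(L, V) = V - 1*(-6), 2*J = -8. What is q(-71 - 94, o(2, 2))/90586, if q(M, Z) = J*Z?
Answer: -16/45293 ≈ -0.00035326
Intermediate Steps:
J = -4 (J = (1/2)*(-8) = -4)
o(L, V) = 6 + V (o(L, V) = V + 6 = 6 + V)
q(M, Z) = -4*Z
q(-71 - 94, o(2, 2))/90586 = -4*(6 + 2)/90586 = -4*8*(1/90586) = -32*1/90586 = -16/45293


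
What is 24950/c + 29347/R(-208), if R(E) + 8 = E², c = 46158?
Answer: 1216918013/998305224 ≈ 1.2190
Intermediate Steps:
R(E) = -8 + E²
24950/c + 29347/R(-208) = 24950/46158 + 29347/(-8 + (-208)²) = 24950*(1/46158) + 29347/(-8 + 43264) = 12475/23079 + 29347/43256 = 1216918013/998305224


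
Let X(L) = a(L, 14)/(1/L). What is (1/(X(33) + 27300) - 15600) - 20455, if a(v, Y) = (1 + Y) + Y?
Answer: -1018806134/28257 ≈ -36055.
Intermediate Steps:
a(v, Y) = 1 + 2*Y
X(L) = 29*L (X(L) = (1 + 2*14)/(1/L) = (1 + 28)*L = 29*L)
(1/(X(33) + 27300) - 15600) - 20455 = (1/(29*33 + 27300) - 15600) - 20455 = (1/(957 + 27300) - 15600) - 20455 = (1/28257 - 15600) - 20455 = -440809199/28257 - 20455 = -1018806134/28257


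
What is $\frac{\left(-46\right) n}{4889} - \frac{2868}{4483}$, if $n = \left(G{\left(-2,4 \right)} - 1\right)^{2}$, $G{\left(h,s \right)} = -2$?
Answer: $- \frac{15877614}{21917387} \approx -0.72443$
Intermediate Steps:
$n = 9$ ($n = \left(-2 - 1\right)^{2} = \left(-3\right)^{2} = 9$)
$\frac{\left(-46\right) n}{4889} - \frac{2868}{4483} = \frac{\left(-46\right) 9}{4889} - \frac{2868}{4483} = \left(-414\right) \frac{1}{4889} - \frac{2868}{4483} = - \frac{414}{4889} - \frac{2868}{4483} = - \frac{15877614}{21917387}$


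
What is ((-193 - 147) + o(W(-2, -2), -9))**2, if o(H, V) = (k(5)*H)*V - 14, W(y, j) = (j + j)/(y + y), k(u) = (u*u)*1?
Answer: 335241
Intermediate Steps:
k(u) = u**2 (k(u) = u**2*1 = u**2)
W(y, j) = j/y (W(y, j) = (2*j)/((2*y)) = (2*j)*(1/(2*y)) = j/y)
o(H, V) = -14 + 25*H*V (o(H, V) = (5**2*H)*V - 14 = (25*H)*V - 14 = 25*H*V - 14 = -14 + 25*H*V)
((-193 - 147) + o(W(-2, -2), -9))**2 = ((-193 - 147) + (-14 + 25*(-2/(-2))*(-9)))**2 = (-340 + (-14 + 25*(-2*(-1/2))*(-9)))**2 = (-340 + (-14 + 25*1*(-9)))**2 = (-340 + (-14 - 225))**2 = (-340 - 239)**2 = (-579)**2 = 335241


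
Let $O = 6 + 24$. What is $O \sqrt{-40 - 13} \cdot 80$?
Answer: $2400 i \sqrt{53} \approx 17472.0 i$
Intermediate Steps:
$O = 30$
$O \sqrt{-40 - 13} \cdot 80 = 30 \sqrt{-40 - 13} \cdot 80 = 30 \sqrt{-53} \cdot 80 = 30 i \sqrt{53} \cdot 80 = 2400 i \sqrt{53}$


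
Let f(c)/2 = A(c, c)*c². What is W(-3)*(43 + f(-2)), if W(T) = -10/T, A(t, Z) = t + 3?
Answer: 170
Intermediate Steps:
A(t, Z) = 3 + t
f(c) = 2*c²*(3 + c) (f(c) = 2*((3 + c)*c²) = 2*(c²*(3 + c)) = 2*c²*(3 + c))
W(-3)*(43 + f(-2)) = (-10/(-3))*(43 + 2*(-2)²*(3 - 2)) = (-10*(-⅓))*(43 + 2*4*1) = 10*(43 + 8)/3 = (10/3)*51 = 170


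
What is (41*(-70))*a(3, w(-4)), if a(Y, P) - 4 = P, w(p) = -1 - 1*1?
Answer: -5740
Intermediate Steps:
w(p) = -2 (w(p) = -1 - 1 = -2)
a(Y, P) = 4 + P
(41*(-70))*a(3, w(-4)) = (41*(-70))*(4 - 2) = -2870*2 = -5740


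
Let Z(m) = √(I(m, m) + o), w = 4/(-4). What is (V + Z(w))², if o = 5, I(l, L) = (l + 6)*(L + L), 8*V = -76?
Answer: 341/4 - 19*I*√5 ≈ 85.25 - 42.485*I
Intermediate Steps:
w = -1 (w = 4*(-¼) = -1)
V = -19/2 (V = (⅛)*(-76) = -19/2 ≈ -9.5000)
I(l, L) = 2*L*(6 + l) (I(l, L) = (6 + l)*(2*L) = 2*L*(6 + l))
Z(m) = √(5 + 2*m*(6 + m)) (Z(m) = √(2*m*(6 + m) + 5) = √(5 + 2*m*(6 + m)))
(V + Z(w))² = (-19/2 + √(5 + 2*(-1)*(6 - 1)))² = (-19/2 + √(5 + 2*(-1)*5))² = (-19/2 + √(5 - 10))² = (-19/2 + √(-5))² = (-19/2 + I*√5)²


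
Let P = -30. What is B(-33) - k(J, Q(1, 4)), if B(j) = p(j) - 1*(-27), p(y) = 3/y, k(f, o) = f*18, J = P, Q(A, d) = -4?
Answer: 6236/11 ≈ 566.91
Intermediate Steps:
J = -30
k(f, o) = 18*f
B(j) = 27 + 3/j (B(j) = 3/j - 1*(-27) = 3/j + 27 = 27 + 3/j)
B(-33) - k(J, Q(1, 4)) = (27 + 3/(-33)) - 18*(-30) = (27 + 3*(-1/33)) - 1*(-540) = (27 - 1/11) + 540 = 296/11 + 540 = 6236/11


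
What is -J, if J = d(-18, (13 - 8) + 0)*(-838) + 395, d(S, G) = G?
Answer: 3795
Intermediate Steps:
J = -3795 (J = ((13 - 8) + 0)*(-838) + 395 = (5 + 0)*(-838) + 395 = 5*(-838) + 395 = -4190 + 395 = -3795)
-J = -1*(-3795) = 3795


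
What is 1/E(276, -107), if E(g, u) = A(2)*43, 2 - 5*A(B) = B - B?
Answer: 5/86 ≈ 0.058140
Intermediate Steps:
A(B) = ⅖ (A(B) = ⅖ - (B - B)/5 = ⅖ - ⅕*0 = ⅖ + 0 = ⅖)
E(g, u) = 86/5 (E(g, u) = (⅖)*43 = 86/5)
1/E(276, -107) = 1/(86/5) = 5/86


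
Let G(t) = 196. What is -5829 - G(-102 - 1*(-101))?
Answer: -6025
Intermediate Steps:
-5829 - G(-102 - 1*(-101)) = -5829 - 1*196 = -5829 - 196 = -6025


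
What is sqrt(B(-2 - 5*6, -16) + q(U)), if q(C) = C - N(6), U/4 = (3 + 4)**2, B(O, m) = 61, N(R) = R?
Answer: sqrt(251) ≈ 15.843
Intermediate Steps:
U = 196 (U = 4*(3 + 4)**2 = 4*7**2 = 4*49 = 196)
q(C) = -6 + C (q(C) = C - 1*6 = C - 6 = -6 + C)
sqrt(B(-2 - 5*6, -16) + q(U)) = sqrt(61 + (-6 + 196)) = sqrt(61 + 190) = sqrt(251)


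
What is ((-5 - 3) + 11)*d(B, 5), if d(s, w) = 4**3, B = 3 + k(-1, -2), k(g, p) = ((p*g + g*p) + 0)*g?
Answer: 192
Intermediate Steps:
k(g, p) = 2*p*g**2 (k(g, p) = ((g*p + g*p) + 0)*g = (2*g*p + 0)*g = (2*g*p)*g = 2*p*g**2)
B = -1 (B = 3 + 2*(-2)*(-1)**2 = 3 + 2*(-2)*1 = 3 - 4 = -1)
d(s, w) = 64
((-5 - 3) + 11)*d(B, 5) = ((-5 - 3) + 11)*64 = (-8 + 11)*64 = 3*64 = 192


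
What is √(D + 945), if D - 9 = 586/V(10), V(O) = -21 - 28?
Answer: 4*√2885/7 ≈ 30.693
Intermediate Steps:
V(O) = -49
D = -145/49 (D = 9 + 586/(-49) = 9 + 586*(-1/49) = 9 - 586/49 = -145/49 ≈ -2.9592)
√(D + 945) = √(-145/49 + 945) = √(46160/49) = 4*√2885/7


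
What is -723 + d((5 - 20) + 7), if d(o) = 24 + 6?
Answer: -693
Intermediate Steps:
d(o) = 30
-723 + d((5 - 20) + 7) = -723 + 30 = -693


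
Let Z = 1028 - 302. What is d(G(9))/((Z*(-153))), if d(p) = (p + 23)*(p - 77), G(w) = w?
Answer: 64/3267 ≈ 0.019590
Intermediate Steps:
Z = 726
d(p) = (-77 + p)*(23 + p) (d(p) = (23 + p)*(-77 + p) = (-77 + p)*(23 + p))
d(G(9))/((Z*(-153))) = (-1771 + 9² - 54*9)/((726*(-153))) = (-1771 + 81 - 486)/(-111078) = -2176*(-1/111078) = 64/3267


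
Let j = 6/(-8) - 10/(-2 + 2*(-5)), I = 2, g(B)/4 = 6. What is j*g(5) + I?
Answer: 4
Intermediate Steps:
g(B) = 24 (g(B) = 4*6 = 24)
j = 1/12 (j = 6*(-1/8) - 10/(-2 - 10) = -3/4 - 10/(-12) = -3/4 - 10*(-1/12) = -3/4 + 5/6 = 1/12 ≈ 0.083333)
j*g(5) + I = (1/12)*24 + 2 = 2 + 2 = 4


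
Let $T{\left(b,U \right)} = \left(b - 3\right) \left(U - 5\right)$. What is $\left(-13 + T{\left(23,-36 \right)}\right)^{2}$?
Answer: $693889$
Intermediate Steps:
$T{\left(b,U \right)} = \left(-5 + U\right) \left(-3 + b\right)$ ($T{\left(b,U \right)} = \left(-3 + b\right) \left(-5 + U\right) = \left(-5 + U\right) \left(-3 + b\right)$)
$\left(-13 + T{\left(23,-36 \right)}\right)^{2} = \left(-13 - 820\right)^{2} = \left(-833\right)^{2} = 693889$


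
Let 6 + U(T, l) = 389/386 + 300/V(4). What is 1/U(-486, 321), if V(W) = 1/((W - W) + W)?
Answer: 386/461273 ≈ 0.00083681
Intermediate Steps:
V(W) = 1/W (V(W) = 1/(0 + W) = 1/W)
U(T, l) = 461273/386 (U(T, l) = -6 + (389/386 + 300/(1/4)) = -6 + (389*(1/386) + 300/(¼)) = -6 + (389/386 + 300*4) = -6 + (389/386 + 1200) = -6 + 463589/386 = 461273/386)
1/U(-486, 321) = 1/(461273/386) = 386/461273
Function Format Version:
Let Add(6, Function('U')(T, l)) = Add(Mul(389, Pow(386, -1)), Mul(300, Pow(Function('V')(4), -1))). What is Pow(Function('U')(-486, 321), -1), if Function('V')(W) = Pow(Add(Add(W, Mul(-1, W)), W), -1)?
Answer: Rational(386, 461273) ≈ 0.00083681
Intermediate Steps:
Function('V')(W) = Pow(W, -1) (Function('V')(W) = Pow(Add(0, W), -1) = Pow(W, -1))
Function('U')(T, l) = Rational(461273, 386) (Function('U')(T, l) = Add(-6, Add(Mul(389, Pow(386, -1)), Mul(300, Pow(Pow(4, -1), -1)))) = Add(-6, Add(Mul(389, Rational(1, 386)), Mul(300, Pow(Rational(1, 4), -1)))) = Add(-6, Add(Rational(389, 386), Mul(300, 4))) = Add(-6, Add(Rational(389, 386), 1200)) = Add(-6, Rational(463589, 386)) = Rational(461273, 386))
Pow(Function('U')(-486, 321), -1) = Pow(Rational(461273, 386), -1) = Rational(386, 461273)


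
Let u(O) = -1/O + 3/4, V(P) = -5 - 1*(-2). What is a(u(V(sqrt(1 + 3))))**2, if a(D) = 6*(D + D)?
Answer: 169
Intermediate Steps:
V(P) = -3 (V(P) = -5 + 2 = -3)
u(O) = 3/4 - 1/O (u(O) = -1/O + 3*(1/4) = -1/O + 3/4 = 3/4 - 1/O)
a(D) = 12*D (a(D) = 6*(2*D) = 12*D)
a(u(V(sqrt(1 + 3))))**2 = (12*(3/4 - 1/(-3)))**2 = (12*(3/4 - 1*(-1/3)))**2 = (12*(3/4 + 1/3))**2 = (12*(13/12))**2 = 13**2 = 169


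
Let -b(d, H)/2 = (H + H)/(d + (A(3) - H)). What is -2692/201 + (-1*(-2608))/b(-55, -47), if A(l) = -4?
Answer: -1699148/9447 ≈ -179.86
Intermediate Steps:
b(d, H) = -4*H/(-4 + d - H) (b(d, H) = -2*(H + H)/(d + (-4 - H)) = -2*2*H/(-4 + d - H) = -4*H/(-4 + d - H))
-2692/201 + (-1*(-2608))/b(-55, -47) = -2692/201 + (-1*(-2608))/((4*(-47)/(4 - 47 - 1*(-55)))) = -2692*1/201 + 2608/((4*(-47)/(4 - 47 + 55))) = -2692/201 + 2608/((4*(-47)/12)) = -2692/201 + 2608/((4*(-47)*(1/12))) = -2692/201 + 2608/(-47/3) = -2692/201 + 2608*(-3/47) = -2692/201 - 7824/47 = -1699148/9447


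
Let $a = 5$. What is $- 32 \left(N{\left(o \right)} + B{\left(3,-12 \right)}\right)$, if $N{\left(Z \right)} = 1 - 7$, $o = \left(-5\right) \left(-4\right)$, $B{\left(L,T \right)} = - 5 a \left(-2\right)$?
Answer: $-1408$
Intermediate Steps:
$B{\left(L,T \right)} = 50$ ($B{\left(L,T \right)} = \left(-5\right) 5 \left(-2\right) = \left(-25\right) \left(-2\right) = 50$)
$o = 20$
$N{\left(Z \right)} = -6$ ($N{\left(Z \right)} = 1 - 7 = -6$)
$- 32 \left(N{\left(o \right)} + B{\left(3,-12 \right)}\right) = - 32 \left(-6 + 50\right) = \left(-32\right) 44 = -1408$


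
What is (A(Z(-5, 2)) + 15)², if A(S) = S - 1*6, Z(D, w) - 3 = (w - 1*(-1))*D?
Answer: 9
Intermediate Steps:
Z(D, w) = 3 + D*(1 + w) (Z(D, w) = 3 + (w - 1*(-1))*D = 3 + (w + 1)*D = 3 + (1 + w)*D = 3 + D*(1 + w))
A(S) = -6 + S (A(S) = S - 6 = -6 + S)
(A(Z(-5, 2)) + 15)² = ((-6 + (3 - 5 - 5*2)) + 15)² = ((-6 + (3 - 5 - 10)) + 15)² = ((-6 - 12) + 15)² = (-18 + 15)² = (-3)² = 9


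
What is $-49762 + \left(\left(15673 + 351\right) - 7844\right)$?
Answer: $-41582$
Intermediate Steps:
$-49762 + \left(\left(15673 + 351\right) - 7844\right) = -49762 + \left(16024 - 7844\right) = -49762 + 8180 = -41582$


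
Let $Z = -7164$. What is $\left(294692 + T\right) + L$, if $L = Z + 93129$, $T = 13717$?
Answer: $394374$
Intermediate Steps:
$L = 85965$ ($L = -7164 + 93129 = 85965$)
$\left(294692 + T\right) + L = \left(294692 + 13717\right) + 85965 = 308409 + 85965 = 394374$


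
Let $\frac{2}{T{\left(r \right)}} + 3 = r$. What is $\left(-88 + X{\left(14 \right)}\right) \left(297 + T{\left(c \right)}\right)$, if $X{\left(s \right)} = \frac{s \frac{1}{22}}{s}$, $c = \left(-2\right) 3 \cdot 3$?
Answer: $- \frac{4021575}{154} \approx -26114.0$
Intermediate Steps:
$c = -18$ ($c = \left(-6\right) 3 = -18$)
$T{\left(r \right)} = \frac{2}{-3 + r}$
$X{\left(s \right)} = \frac{1}{22}$ ($X{\left(s \right)} = \frac{s \frac{1}{22}}{s} = \frac{\frac{1}{22} s}{s} = \frac{1}{22}$)
$\left(-88 + X{\left(14 \right)}\right) \left(297 + T{\left(c \right)}\right) = \left(-88 + \frac{1}{22}\right) \left(297 + \frac{2}{-3 - 18}\right) = - \frac{1935 \left(297 + \frac{2}{-21}\right)}{22} = - \frac{1935 \left(297 + 2 \left(- \frac{1}{21}\right)\right)}{22} = - \frac{1935 \left(297 - \frac{2}{21}\right)}{22} = \left(- \frac{1935}{22}\right) \frac{6235}{21} = - \frac{4021575}{154}$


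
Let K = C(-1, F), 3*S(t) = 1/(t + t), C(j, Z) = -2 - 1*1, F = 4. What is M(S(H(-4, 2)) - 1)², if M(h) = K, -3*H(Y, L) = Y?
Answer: 9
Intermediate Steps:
H(Y, L) = -Y/3
C(j, Z) = -3 (C(j, Z) = -2 - 1 = -3)
S(t) = 1/(6*t) (S(t) = 1/(3*(t + t)) = 1/(3*((2*t))) = (1/(2*t))/3 = 1/(6*t))
K = -3
M(h) = -3
M(S(H(-4, 2)) - 1)² = (-3)² = 9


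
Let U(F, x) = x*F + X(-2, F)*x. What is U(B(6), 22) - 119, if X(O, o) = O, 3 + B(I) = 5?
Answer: -119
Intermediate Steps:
B(I) = 2 (B(I) = -3 + 5 = 2)
U(F, x) = -2*x + F*x (U(F, x) = x*F - 2*x = F*x - 2*x = -2*x + F*x)
U(B(6), 22) - 119 = 22*(-2 + 2) - 119 = 22*0 - 119 = 0 - 119 = -119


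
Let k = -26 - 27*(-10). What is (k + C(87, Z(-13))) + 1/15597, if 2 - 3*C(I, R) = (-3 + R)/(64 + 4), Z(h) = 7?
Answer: 64867940/265149 ≈ 244.65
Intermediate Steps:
k = 244 (k = -26 + 270 = 244)
C(I, R) = 139/204 - R/204 (C(I, R) = ⅔ - (-3 + R)/(3*(64 + 4)) = ⅔ - (-3 + R)/(3*68) = ⅔ - (-3/68 + R/68)/3 = ⅔ + (1/68 - R/204) = 139/204 - R/204)
(k + C(87, Z(-13))) + 1/15597 = (244 + (139/204 - 1/204*7)) + 1/15597 = (244 + (139/204 - 7/204)) + 1/15597 = (244 + 11/17) + 1/15597 = 4159/17 + 1/15597 = 64867940/265149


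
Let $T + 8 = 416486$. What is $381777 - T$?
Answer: $-34701$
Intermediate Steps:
$T = 416478$ ($T = -8 + 416486 = 416478$)
$381777 - T = 381777 - 416478 = -34701$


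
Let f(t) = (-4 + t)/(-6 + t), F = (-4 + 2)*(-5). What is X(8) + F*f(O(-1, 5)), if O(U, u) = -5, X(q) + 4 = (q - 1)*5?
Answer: 431/11 ≈ 39.182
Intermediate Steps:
X(q) = -9 + 5*q (X(q) = -4 + (q - 1)*5 = -4 + (-1 + q)*5 = -4 + (-5 + 5*q) = -9 + 5*q)
F = 10 (F = -2*(-5) = 10)
f(t) = (-4 + t)/(-6 + t)
X(8) + F*f(O(-1, 5)) = (-9 + 5*8) + 10*((-4 - 5)/(-6 - 5)) = (-9 + 40) + 10*(-9/(-11)) = 31 + 10*(-1/11*(-9)) = 31 + 10*(9/11) = 31 + 90/11 = 431/11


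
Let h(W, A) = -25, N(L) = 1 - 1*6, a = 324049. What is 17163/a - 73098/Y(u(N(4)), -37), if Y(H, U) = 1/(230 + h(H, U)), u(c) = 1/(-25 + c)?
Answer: -4855903412247/324049 ≈ -1.4985e+7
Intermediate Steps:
N(L) = -5 (N(L) = 1 - 6 = -5)
Y(H, U) = 1/205 (Y(H, U) = 1/(230 - 25) = 1/205)
17163/a - 73098/Y(u(N(4)), -37) = 17163/324049 - 73098/1/205 = 17163*(1/324049) - 73098*205 = 17163/324049 - 14985090 = -4855903412247/324049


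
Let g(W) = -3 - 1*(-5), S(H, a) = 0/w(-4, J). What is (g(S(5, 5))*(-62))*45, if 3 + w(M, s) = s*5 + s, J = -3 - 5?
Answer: -5580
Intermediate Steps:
J = -8
w(M, s) = -3 + 6*s (w(M, s) = -3 + (s*5 + s) = -3 + (5*s + s) = -3 + 6*s)
S(H, a) = 0 (S(H, a) = 0/(-3 + 6*(-8)) = 0/(-3 - 48) = 0/(-51) = 0*(-1/51) = 0)
g(W) = 2 (g(W) = -3 + 5 = 2)
(g(S(5, 5))*(-62))*45 = (2*(-62))*45 = -124*45 = -5580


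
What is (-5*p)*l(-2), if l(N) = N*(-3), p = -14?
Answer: 420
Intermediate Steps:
l(N) = -3*N
(-5*p)*l(-2) = (-5*(-14))*(-3*(-2)) = 70*6 = 420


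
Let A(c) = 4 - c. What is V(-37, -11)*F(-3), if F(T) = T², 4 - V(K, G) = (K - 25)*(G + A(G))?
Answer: 2268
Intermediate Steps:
V(K, G) = 104 - 4*K (V(K, G) = 4 - (K - 25)*(G + (4 - G)) = 4 - (-25 + K)*4 = 4 - (-100 + 4*K) = 4 + (100 - 4*K) = 104 - 4*K)
V(-37, -11)*F(-3) = (104 - 4*(-37))*(-3)² = (104 + 148)*9 = 252*9 = 2268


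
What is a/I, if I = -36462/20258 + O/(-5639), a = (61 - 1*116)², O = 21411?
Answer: -172780228775/319676628 ≈ -540.48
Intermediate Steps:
a = 3025 (a = (61 - 116)² = (-55)² = 3025)
I = -319676628/57117431 (I = -36462/20258 + 21411/(-5639) = -36462*1/20258 + 21411*(-1/5639) = -18231/10129 - 21411/5639 = -319676628/57117431 ≈ -5.5968)
a/I = 3025/(-319676628/57117431) = 3025*(-57117431/319676628) = -172780228775/319676628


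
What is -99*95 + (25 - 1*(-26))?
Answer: -9354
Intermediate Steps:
-99*95 + (25 - 1*(-26)) = -9405 + (25 + 26) = -9405 + 51 = -9354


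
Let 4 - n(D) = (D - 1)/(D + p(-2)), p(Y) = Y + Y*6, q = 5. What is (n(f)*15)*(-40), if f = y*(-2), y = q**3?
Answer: -20125/11 ≈ -1829.5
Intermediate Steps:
p(Y) = 7*Y (p(Y) = Y + 6*Y = 7*Y)
y = 125 (y = 5**3 = 125)
f = -250 (f = 125*(-2) = -250)
n(D) = 4 - (-1 + D)/(-14 + D) (n(D) = 4 - (D - 1)/(D + 7*(-2)) = 4 - (-1 + D)/(D - 14) = 4 - (-1 + D)/(-14 + D))
(n(f)*15)*(-40) = (((-55 + 3*(-250))/(-14 - 250))*15)*(-40) = (((-55 - 750)/(-264))*15)*(-40) = (-1/264*(-805)*15)*(-40) = ((805/264)*15)*(-40) = (4025/88)*(-40) = -20125/11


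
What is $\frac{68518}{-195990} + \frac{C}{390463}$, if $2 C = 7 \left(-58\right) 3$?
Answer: $- \frac{13436550872}{38263421685} \approx -0.35116$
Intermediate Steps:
$C = -609$ ($C = \frac{7 \left(-58\right) 3}{2} = \frac{\left(-406\right) 3}{2} = \frac{1}{2} \left(-1218\right) = -609$)
$\frac{68518}{-195990} + \frac{C}{390463} = \frac{68518}{-195990} - \frac{609}{390463} = 68518 \left(- \frac{1}{195990}\right) - \frac{609}{390463} = - \frac{34259}{97995} - \frac{609}{390463} = - \frac{13436550872}{38263421685}$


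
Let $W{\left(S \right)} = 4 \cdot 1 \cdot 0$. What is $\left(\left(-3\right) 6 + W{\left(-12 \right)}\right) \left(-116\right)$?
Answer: $2088$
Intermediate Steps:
$W{\left(S \right)} = 0$ ($W{\left(S \right)} = 4 \cdot 0 = 0$)
$\left(\left(-3\right) 6 + W{\left(-12 \right)}\right) \left(-116\right) = \left(\left(-3\right) 6 + 0\right) \left(-116\right) = \left(-18 + 0\right) \left(-116\right) = \left(-18\right) \left(-116\right) = 2088$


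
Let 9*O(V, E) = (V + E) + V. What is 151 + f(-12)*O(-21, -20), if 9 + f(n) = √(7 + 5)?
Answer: 213 - 124*√3/9 ≈ 189.14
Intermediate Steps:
O(V, E) = E/9 + 2*V/9 (O(V, E) = ((V + E) + V)/9 = ((E + V) + V)/9 = (E + 2*V)/9 = E/9 + 2*V/9)
f(n) = -9 + 2*√3 (f(n) = -9 + √(7 + 5) = -9 + √12 = -9 + 2*√3)
151 + f(-12)*O(-21, -20) = 151 + (-9 + 2*√3)*((⅑)*(-20) + (2/9)*(-21)) = 151 + (-9 + 2*√3)*(-20/9 - 14/3) = 151 + (-9 + 2*√3)*(-62/9) = 151 + (62 - 124*√3/9) = 213 - 124*√3/9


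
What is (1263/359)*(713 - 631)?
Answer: 103566/359 ≈ 288.48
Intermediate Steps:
(1263/359)*(713 - 631) = (1263*(1/359))*82 = (1263/359)*82 = 103566/359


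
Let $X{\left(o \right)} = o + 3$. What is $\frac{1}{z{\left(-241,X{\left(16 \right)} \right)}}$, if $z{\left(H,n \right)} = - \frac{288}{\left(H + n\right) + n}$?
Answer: $\frac{203}{288} \approx 0.70486$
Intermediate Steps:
$X{\left(o \right)} = 3 + o$
$z{\left(H,n \right)} = - \frac{288}{H + 2 n}$
$\frac{1}{z{\left(-241,X{\left(16 \right)} \right)}} = \frac{1}{\left(-288\right) \frac{1}{-241 + 2 \left(3 + 16\right)}} = \frac{1}{\left(-288\right) \frac{1}{-241 + 2 \cdot 19}} = \frac{1}{\left(-288\right) \frac{1}{-241 + 38}} = \frac{1}{\left(-288\right) \frac{1}{-203}} = \frac{1}{\left(-288\right) \left(- \frac{1}{203}\right)} = \frac{1}{\frac{288}{203}} = \frac{203}{288}$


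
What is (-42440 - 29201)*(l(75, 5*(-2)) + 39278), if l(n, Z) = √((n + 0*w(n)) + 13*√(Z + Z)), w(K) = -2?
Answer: -2813915198 - 71641*√(75 + 26*I*√5) ≈ -2.8146e+9 - 2.2595e+5*I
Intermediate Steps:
l(n, Z) = √(n + 13*√2*√Z) (l(n, Z) = √((n + 0*(-2)) + 13*√(Z + Z)) = √((n + 0) + 13*√(2*Z)) = √(n + 13*(√2*√Z)) = √(n + 13*√2*√Z))
(-42440 - 29201)*(l(75, 5*(-2)) + 39278) = (-42440 - 29201)*(√(75 + 13*√2*√(5*(-2))) + 39278) = -71641*(√(75 + 13*√2*√(-10)) + 39278) = -71641*(√(75 + 13*√2*(I*√10)) + 39278) = -71641*(√(75 + 26*I*√5) + 39278) = -71641*(39278 + √(75 + 26*I*√5)) = -2813915198 - 71641*√(75 + 26*I*√5)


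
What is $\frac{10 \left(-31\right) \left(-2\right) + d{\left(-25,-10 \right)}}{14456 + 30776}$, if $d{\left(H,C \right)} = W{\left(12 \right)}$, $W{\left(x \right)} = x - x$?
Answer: $\frac{155}{11308} \approx 0.013707$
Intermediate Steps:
$W{\left(x \right)} = 0$
$d{\left(H,C \right)} = 0$
$\frac{10 \left(-31\right) \left(-2\right) + d{\left(-25,-10 \right)}}{14456 + 30776} = \frac{10 \left(-31\right) \left(-2\right) + 0}{14456 + 30776} = \frac{\left(-310\right) \left(-2\right) + 0}{45232} = \left(620 + 0\right) \frac{1}{45232} = 620 \cdot \frac{1}{45232} = \frac{155}{11308}$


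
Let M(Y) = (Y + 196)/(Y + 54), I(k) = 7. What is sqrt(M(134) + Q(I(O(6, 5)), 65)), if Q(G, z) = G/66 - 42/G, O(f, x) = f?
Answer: 7*I*sqrt(203181)/1551 ≈ 2.0344*I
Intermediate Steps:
Q(G, z) = -42/G + G/66 (Q(G, z) = G*(1/66) - 42/G = G/66 - 42/G = -42/G + G/66)
M(Y) = (196 + Y)/(54 + Y)
sqrt(M(134) + Q(I(O(6, 5)), 65)) = sqrt((196 + 134)/(54 + 134) + (-42/7 + (1/66)*7)) = sqrt(330/188 + (-42*1/7 + 7/66)) = sqrt((1/188)*330 + (-6 + 7/66)) = sqrt(165/94 - 389/66) = sqrt(-6419/1551) = 7*I*sqrt(203181)/1551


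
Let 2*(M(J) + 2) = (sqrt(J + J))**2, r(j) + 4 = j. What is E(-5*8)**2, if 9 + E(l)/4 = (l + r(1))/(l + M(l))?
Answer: 1932100/1681 ≈ 1149.4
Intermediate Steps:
r(j) = -4 + j
M(J) = -2 + J (M(J) = -2 + (sqrt(J + J))**2/2 = -2 + (sqrt(2*J))**2/2 = -2 + (sqrt(2)*sqrt(J))**2/2 = -2 + (2*J)/2 = -2 + J)
E(l) = -36 + 4*(-3 + l)/(-2 + 2*l) (E(l) = -36 + 4*((l + (-4 + 1))/(l + (-2 + l))) = -36 + 4*((l - 3)/(-2 + 2*l)) = -36 + 4*((-3 + l)/(-2 + 2*l)) = -36 + 4*(-3 + l)/(-2 + 2*l))
E(-5*8)**2 = (2*(15 - (-85)*8)/(-1 - 5*8))**2 = (2*(15 - 17*(-40))/(-1 - 40))**2 = (2*(15 + 680)/(-41))**2 = (2*(-1/41)*695)**2 = (-1390/41)**2 = 1932100/1681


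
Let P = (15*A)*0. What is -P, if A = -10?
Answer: 0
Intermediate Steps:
P = 0 (P = (15*(-10))*0 = -150*0 = 0)
-P = -1*0 = 0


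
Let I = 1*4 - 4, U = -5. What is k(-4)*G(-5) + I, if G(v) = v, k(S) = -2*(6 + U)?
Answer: 10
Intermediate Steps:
k(S) = -2 (k(S) = -2*(6 - 5) = -2*1 = -2)
I = 0 (I = 4 - 4 = 0)
k(-4)*G(-5) + I = -2*(-5) + 0 = 10 + 0 = 10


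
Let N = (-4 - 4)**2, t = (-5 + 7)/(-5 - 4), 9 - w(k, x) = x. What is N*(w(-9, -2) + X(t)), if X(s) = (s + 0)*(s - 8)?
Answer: 66496/81 ≈ 820.94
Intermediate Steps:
w(k, x) = 9 - x
t = -2/9 (t = 2/(-9) = 2*(-1/9) = -2/9 ≈ -0.22222)
X(s) = s*(-8 + s)
N = 64 (N = (-8)**2 = 64)
N*(w(-9, -2) + X(t)) = 64*((9 - 1*(-2)) - 2*(-8 - 2/9)/9) = 64*((9 + 2) - 2/9*(-74/9)) = 64*(11 + 148/81) = 64*(1039/81) = 66496/81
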